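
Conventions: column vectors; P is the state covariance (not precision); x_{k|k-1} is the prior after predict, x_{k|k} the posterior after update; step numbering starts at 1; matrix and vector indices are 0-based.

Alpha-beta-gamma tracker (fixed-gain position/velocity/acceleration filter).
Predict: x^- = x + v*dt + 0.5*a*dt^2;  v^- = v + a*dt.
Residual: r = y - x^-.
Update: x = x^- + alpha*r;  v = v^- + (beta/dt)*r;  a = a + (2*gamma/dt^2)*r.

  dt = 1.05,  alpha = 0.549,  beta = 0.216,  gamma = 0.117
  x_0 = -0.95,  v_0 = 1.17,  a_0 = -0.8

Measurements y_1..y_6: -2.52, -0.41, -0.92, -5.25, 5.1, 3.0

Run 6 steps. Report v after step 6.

v_post = 2.0590

step 1: x_pred=-0.1625  r=-2.3575  x^+=-1.4568  v^+=-0.1550  a^+=-1.3004
step 2: x_pred=-2.3363  r=1.9263  x^+=-1.2788  v^+=-1.1241  a^+=-0.8915
step 3: x_pred=-2.9505  r=2.0305  x^+=-1.8358  v^+=-1.6425  a^+=-0.4606
step 4: x_pred=-3.8142  r=-1.4358  x^+=-4.6025  v^+=-2.4214  a^+=-0.7653
step 5: x_pred=-7.5668  r=12.6668  x^+=-0.6127  v^+=-0.6192  a^+=1.9232
step 6: x_pred=-0.2028  r=3.2028  x^+=1.5556  v^+=2.0590  a^+=2.6030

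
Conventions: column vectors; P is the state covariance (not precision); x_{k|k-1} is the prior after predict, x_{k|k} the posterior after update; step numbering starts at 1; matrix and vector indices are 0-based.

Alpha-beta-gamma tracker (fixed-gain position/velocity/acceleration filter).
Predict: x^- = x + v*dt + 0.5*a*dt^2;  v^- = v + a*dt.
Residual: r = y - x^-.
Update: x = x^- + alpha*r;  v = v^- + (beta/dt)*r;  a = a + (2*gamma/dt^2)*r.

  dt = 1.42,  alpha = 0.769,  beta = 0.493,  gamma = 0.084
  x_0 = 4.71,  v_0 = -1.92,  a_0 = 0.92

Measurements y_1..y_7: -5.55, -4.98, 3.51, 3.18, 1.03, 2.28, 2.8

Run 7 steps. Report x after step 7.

x_post = 3.3593

step 1: x_pred=2.9111  r=-8.4611  x^+=-3.5955  v^+=-3.5512  a^+=0.2150
step 2: x_pred=-8.4213  r=3.4413  x^+=-5.7749  v^+=-2.0510  a^+=0.5018
step 3: x_pred=-8.1815  r=11.6915  x^+=0.8093  v^+=2.7206  a^+=1.4759
step 4: x_pred=6.1604  r=-2.9804  x^+=3.8685  v^+=3.7815  a^+=1.2275
step 5: x_pred=10.4759  r=-9.4459  x^+=3.2120  v^+=2.2452  a^+=0.4405
step 6: x_pred=6.8444  r=-4.5644  x^+=3.3344  v^+=1.2861  a^+=0.0603
step 7: x_pred=5.2214  r=-2.4214  x^+=3.3593  v^+=0.5310  a^+=-0.1415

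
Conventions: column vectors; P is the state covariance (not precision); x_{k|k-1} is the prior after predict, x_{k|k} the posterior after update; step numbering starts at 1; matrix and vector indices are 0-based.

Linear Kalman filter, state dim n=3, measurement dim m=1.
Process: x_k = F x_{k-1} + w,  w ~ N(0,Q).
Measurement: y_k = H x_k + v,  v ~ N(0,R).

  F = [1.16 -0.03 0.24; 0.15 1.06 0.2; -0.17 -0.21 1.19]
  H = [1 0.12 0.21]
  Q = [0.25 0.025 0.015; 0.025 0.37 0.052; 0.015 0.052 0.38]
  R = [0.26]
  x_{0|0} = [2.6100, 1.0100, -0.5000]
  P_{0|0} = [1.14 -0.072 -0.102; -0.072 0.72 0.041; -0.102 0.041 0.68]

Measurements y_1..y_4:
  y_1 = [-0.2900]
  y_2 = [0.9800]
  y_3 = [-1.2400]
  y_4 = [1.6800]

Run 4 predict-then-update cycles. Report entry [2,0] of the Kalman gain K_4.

step 1: x^-=[2.8773, 1.3621, -1.2508]  P^-=[1.7714 0.1277 -0.1341; 0.1277 1.2202 0.0750; -0.1341 0.0750 1.4233]  S=[2.0899]  K=[0.8415; 0.1387; 0.0832]  nu=[-3.0681]  x^+=[0.2956, 0.9365, -1.5060]  P^+=[0.2916 -0.1162 -0.2803; -0.1162 1.1800 0.0509; -0.2803 0.0509 1.4088]
step 2: x^-=[-0.0467, 0.7358, -2.0390]  P^-=[0.5759 -0.0990 0.0151; -0.0990 1.7265 0.1633; 0.0151 0.1633 2.5152]  S=[0.9624]  K=[0.5893; 0.1480; 0.5849]  nu=[1.3666]  x^+=[0.7586, 0.9381, -1.2398]  P^+=[0.2417 -0.1830 -0.3166; -0.1830 1.7055 0.0800; -0.3166 0.0800 2.1860]
step 3: x^-=[0.5543, 0.8602, -1.8013]  P^-=[0.5379 -0.1714 0.2150; -0.1714 2.3359 0.2770; 0.2150 0.2770 3.6328]  S=[1.0549]  K=[0.5332; 0.1584; 0.9585]  nu=[-1.5192]  x^+=[-0.2558, 0.6196, -3.2576]  P^+=[0.2380 -0.2605 -0.3241; -0.2605 2.3094 0.1169; -0.3241 0.1169 2.6636]
step 4: x^-=[-1.0971, -0.0331, -3.9632]  P^-=[0.5617 -0.2562 0.3612; -0.2562 3.0240 0.3166; 0.3612 0.3166 4.3147]  S=[1.1617]  K=[0.5223; 0.1491; 1.1236]  nu=[3.6134]  x^+=[0.7902, 0.5057, 0.0968]  P^+=[0.2447 -0.3466 -0.3206; -0.3466 2.9982 0.1220; -0.3206 0.1220 2.8481]

K[2,0] = 1.1236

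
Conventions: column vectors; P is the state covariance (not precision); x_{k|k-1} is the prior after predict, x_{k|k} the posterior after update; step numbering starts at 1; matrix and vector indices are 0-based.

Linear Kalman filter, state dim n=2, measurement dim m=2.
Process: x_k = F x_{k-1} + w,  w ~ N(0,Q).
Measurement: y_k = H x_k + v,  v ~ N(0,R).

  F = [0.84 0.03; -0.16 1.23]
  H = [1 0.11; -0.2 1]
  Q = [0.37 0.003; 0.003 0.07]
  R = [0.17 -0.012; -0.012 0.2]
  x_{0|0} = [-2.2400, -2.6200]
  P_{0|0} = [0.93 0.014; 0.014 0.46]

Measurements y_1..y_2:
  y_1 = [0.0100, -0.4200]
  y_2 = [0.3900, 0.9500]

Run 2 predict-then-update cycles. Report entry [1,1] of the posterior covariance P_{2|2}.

P_post[1,1] = 0.1189

step 1: x^-=[-1.9602, -2.8642]  P^-=[1.0273 -0.0906; -0.0906 0.7842]  S=[1.1869 -0.2198; -0.2198 1.0616]  K=[0.8376 -0.1055; 0.1418 0.7852]  nu=[2.2853, 2.0522]  x^+=[-0.2624, -0.9290]  P^+=[0.1439 -0.0024; -0.0024 0.1549]
step 2: x^-=[-0.2483, -1.1006]  P^-=[0.4716 -0.0131; -0.0131 0.3089]  S=[0.6424 -0.0851; -0.0851 0.5330]  K=[0.7204 -0.0864; 0.1124 0.6024]  nu=[0.7593, 2.0010]  x^+=[0.1258, 0.1901]  P^+=[0.1236 -0.0012; -0.0012 0.1189]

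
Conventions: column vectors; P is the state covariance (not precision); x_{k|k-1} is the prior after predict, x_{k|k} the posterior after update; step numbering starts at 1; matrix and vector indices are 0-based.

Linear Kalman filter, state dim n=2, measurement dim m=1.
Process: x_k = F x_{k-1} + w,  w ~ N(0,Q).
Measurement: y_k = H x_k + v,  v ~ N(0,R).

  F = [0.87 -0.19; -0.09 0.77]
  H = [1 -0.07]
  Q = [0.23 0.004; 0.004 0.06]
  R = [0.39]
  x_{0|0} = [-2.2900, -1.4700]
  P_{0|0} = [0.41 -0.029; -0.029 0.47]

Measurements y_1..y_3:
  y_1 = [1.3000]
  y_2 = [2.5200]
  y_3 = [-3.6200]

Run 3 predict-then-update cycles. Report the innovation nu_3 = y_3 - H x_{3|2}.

step 1: x^-=[-1.7130, -0.9258]  P^-=[0.5669 -0.1168; -0.1168 0.3460]  S=[0.9749]  K=[0.5898; -0.1446]  nu=[2.9482]  x^+=[0.0260, -1.3522]  P^+=[0.2277 -0.0336; -0.0336 0.3256]
step 2: x^-=[0.2795, -1.0435]  P^-=[0.4252 -0.0846; -0.0846 0.2596]  S=[0.8283]  K=[0.5205; -0.1240]  nu=[2.1674]  x^+=[1.4076, -1.3123]  P^+=[0.2008 -0.0311; -0.0311 0.2468]
step 3: x^-=[1.4740, -1.1372]  P^-=[0.4012 -0.0692; -0.0692 0.2123]  S=[0.8019]  K=[0.5063; -0.1048]  nu=[-5.1736]  x^+=[-1.1455, -0.5949]  P^+=[0.1956 -0.0266; -0.0266 0.2035]

innov = [-5.1736]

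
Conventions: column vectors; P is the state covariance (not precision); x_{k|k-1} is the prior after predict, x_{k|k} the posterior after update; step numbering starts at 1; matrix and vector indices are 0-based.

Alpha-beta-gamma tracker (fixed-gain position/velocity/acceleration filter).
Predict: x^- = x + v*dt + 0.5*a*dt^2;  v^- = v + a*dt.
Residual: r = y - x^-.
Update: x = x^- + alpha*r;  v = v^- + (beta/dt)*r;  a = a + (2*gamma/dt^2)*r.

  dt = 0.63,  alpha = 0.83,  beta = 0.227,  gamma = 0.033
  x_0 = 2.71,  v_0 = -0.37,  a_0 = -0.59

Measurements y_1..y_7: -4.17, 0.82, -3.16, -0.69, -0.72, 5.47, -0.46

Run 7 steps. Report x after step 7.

x_post = 0.5232

step 1: x_pred=2.3598  r=-6.5298  x^+=-3.0599  v^+=-3.0945  a^+=-1.6758
step 2: x_pred=-5.3420  r=6.1620  x^+=-0.2275  v^+=-1.9300  a^+=-0.6512
step 3: x_pred=-1.5727  r=-1.5873  x^+=-2.8902  v^+=-2.9122  a^+=-0.9151
step 4: x_pred=-4.9064  r=4.2164  x^+=-1.4068  v^+=-1.9694  a^+=-0.2140
step 5: x_pred=-2.6900  r=1.9700  x^+=-1.0549  v^+=-1.3944  a^+=0.1136
step 6: x_pred=-1.9108  r=7.3808  x^+=4.2153  v^+=1.3366  a^+=1.3410
step 7: x_pred=5.3234  r=-5.7834  x^+=0.5232  v^+=0.0975  a^+=0.3792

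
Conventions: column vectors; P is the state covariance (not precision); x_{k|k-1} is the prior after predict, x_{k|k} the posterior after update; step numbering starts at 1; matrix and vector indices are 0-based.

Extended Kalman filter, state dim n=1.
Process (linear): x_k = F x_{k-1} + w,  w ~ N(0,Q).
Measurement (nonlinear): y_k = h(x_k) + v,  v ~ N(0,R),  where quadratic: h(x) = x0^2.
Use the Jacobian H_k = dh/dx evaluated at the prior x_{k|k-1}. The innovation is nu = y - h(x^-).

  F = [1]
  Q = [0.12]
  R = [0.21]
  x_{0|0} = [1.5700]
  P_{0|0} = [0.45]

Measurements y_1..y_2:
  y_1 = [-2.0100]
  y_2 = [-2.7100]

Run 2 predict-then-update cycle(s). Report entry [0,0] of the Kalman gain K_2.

step 1: x^-=[1.5700]  P^-=[0.5700]  H_jac=[3.1400]  S=[5.8300]  K=[0.3070]  nu=[-4.4749]  x^+=[0.1962]  P^+=[0.0205]
step 2: x^-=[0.1962]  P^-=[0.1405]  H_jac=[0.3924]  S=[0.2316]  K=[0.2381]  nu=[-2.7485]  x^+=[-0.4581]  P^+=[0.1274]

K[0,0] = 0.2381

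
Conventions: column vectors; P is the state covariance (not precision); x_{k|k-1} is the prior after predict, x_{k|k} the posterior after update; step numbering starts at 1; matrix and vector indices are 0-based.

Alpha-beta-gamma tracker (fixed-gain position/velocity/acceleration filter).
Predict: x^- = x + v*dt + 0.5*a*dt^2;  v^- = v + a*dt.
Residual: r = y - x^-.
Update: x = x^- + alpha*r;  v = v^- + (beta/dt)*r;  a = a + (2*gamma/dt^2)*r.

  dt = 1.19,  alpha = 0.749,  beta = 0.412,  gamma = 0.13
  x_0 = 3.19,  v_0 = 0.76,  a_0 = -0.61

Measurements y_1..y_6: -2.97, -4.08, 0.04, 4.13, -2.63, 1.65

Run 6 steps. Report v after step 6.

v_post = 2.0953

step 1: x_pred=3.6625  r=-6.6325  x^+=-1.3052  v^+=-2.2622  a^+=-1.8277
step 2: x_pred=-5.2914  r=1.2114  x^+=-4.3841  v^+=-4.0178  a^+=-1.6053
step 3: x_pred=-10.3019  r=10.3419  x^+=-2.5558  v^+=-2.3476  a^+=0.2935
step 4: x_pred=-5.1417  r=9.2717  x^+=1.8028  v^+=1.2117  a^+=1.9958
step 5: x_pred=4.6578  r=-7.2878  x^+=-0.8008  v^+=1.0635  a^+=0.6577
step 6: x_pred=0.9304  r=0.7196  x^+=1.4694  v^+=2.0953  a^+=0.7898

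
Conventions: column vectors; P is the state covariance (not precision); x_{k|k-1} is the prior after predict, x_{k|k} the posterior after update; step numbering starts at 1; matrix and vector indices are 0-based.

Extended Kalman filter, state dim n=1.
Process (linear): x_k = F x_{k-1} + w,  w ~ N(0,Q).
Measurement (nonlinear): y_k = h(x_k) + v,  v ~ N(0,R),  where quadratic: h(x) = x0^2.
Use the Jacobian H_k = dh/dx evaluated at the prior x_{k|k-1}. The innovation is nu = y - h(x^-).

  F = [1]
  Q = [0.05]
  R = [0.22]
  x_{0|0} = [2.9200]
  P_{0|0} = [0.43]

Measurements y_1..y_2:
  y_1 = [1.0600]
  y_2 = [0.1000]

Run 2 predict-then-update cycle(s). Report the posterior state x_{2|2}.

x_post = [1.0686]

step 1: x^-=[2.9200]  P^-=[0.4800]  H_jac=[5.8400]  S=[16.5907]  K=[0.1690]  nu=[-7.4664]  x^+=[1.6585]  P^+=[0.0064]
step 2: x^-=[1.6585]  P^-=[0.0564]  H_jac=[3.3169]  S=[0.8401]  K=[0.2225]  nu=[-2.6505]  x^+=[1.0686]  P^+=[0.0148]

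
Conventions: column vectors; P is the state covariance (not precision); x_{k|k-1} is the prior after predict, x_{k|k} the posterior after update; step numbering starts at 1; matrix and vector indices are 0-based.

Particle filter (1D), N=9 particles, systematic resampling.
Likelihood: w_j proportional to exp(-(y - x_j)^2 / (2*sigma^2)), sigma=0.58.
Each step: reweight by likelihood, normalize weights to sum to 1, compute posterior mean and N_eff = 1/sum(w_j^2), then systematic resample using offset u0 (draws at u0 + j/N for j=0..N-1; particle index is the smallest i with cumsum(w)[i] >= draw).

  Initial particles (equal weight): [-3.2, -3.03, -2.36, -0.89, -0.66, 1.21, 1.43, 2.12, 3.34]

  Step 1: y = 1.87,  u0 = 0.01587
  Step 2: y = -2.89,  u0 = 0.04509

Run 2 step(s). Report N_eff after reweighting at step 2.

step 1: w=[0.0000, 0.0000, 0.0000, 0.0000, 0.0000, 0.2352, 0.3371, 0.4096, 0.0181]  mean=1.6954  Neff=2.9672  idx=[5, 5, 6, 6, 6, 6, 7, 7, 7]
step 2: w=[0.4435, 0.4435, 0.0283, 0.0283, 0.0283, 0.0283, 0.0000, 0.0000, 0.0000]  mean=1.2349  Neff=2.5218  idx=[0, 0, 0, 0, 1, 1, 1, 1, 3]

N_eff = 2.5218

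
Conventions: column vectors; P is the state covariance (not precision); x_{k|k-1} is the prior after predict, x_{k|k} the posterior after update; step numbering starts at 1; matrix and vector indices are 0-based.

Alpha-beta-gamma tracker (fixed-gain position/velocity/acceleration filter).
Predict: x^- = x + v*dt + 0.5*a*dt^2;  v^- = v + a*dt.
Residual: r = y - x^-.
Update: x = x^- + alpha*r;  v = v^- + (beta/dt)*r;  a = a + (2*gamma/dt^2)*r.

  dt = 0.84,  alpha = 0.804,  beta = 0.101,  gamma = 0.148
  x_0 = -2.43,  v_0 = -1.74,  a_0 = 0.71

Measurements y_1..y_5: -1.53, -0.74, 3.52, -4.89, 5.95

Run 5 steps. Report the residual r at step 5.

step 1: x_pred=-3.6411  r=2.1111  x^+=-1.9438  v^+=-0.8898  a^+=1.5956
step 2: x_pred=-2.1282  r=1.3882  x^+=-1.0121  v^+=0.6175  a^+=2.1780
step 3: x_pred=0.2750  r=3.2450  x^+=2.8840  v^+=2.8372  a^+=3.5393
step 4: x_pred=6.5158  r=-11.4058  x^+=-2.6545  v^+=4.4387  a^+=-1.2455
step 5: x_pred=0.6347  r=5.3153  x^+=4.9082  v^+=4.0316  a^+=0.9843

resid = 5.3153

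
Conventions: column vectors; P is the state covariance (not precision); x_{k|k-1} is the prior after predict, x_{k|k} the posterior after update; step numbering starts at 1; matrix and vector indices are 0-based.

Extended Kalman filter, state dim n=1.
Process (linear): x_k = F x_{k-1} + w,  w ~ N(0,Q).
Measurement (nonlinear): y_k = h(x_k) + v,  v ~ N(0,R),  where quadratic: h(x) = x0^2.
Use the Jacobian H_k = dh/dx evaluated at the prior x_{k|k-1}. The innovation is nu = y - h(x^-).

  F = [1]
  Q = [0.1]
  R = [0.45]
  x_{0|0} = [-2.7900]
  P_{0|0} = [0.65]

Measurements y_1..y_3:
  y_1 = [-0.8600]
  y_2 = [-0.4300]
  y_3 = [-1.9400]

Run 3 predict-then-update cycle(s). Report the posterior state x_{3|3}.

step 1: x^-=[-2.7900]  P^-=[0.7500]  H_jac=[-5.5800]  S=[23.8023]  K=[-0.1758]  nu=[-8.6441]  x^+=[-1.2702]  P^+=[0.0142]
step 2: x^-=[-1.2702]  P^-=[0.1142]  H_jac=[-2.5403]  S=[1.1868]  K=[-0.2444]  nu=[-2.0433]  x^+=[-0.7708]  P^+=[0.0433]
step 3: x^-=[-0.7708]  P^-=[0.1433]  H_jac=[-1.5416]  S=[0.7905]  K=[-0.2794]  nu=[-2.5341]  x^+=[-0.0627]  P^+=[0.0816]

x_post = [-0.0627]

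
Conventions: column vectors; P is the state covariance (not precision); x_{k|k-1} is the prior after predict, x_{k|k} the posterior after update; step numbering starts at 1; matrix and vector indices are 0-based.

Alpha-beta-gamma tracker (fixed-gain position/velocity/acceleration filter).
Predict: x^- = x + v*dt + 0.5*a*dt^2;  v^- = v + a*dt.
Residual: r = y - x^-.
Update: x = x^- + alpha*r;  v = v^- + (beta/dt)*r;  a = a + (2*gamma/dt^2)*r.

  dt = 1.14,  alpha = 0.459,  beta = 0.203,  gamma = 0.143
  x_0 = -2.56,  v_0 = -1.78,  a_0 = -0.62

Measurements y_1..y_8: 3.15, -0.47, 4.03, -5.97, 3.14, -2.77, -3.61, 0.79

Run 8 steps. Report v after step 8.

v_post = -6.0630

step 1: x_pred=-4.9921  r=8.1421  x^+=-1.2549  v^+=-1.0369  a^+=1.1718
step 2: x_pred=-1.6755  r=1.2055  x^+=-1.1222  v^+=0.5136  a^+=1.4371
step 3: x_pred=0.3971  r=3.6329  x^+=2.0646  v^+=2.7988  a^+=2.2366
step 4: x_pred=6.7086  r=-12.6786  x^+=0.8891  v^+=3.0908  a^+=-0.5536
step 5: x_pred=4.0529  r=-0.9129  x^+=3.6339  v^+=2.2972  a^+=-0.7545
step 6: x_pred=5.7625  r=-8.5325  x^+=1.8461  v^+=-0.0823  a^+=-2.6322
step 7: x_pred=0.0419  r=-3.6519  x^+=-1.6343  v^+=-3.7333  a^+=-3.4358
step 8: x_pred=-8.1229  r=8.9129  x^+=-4.0319  v^+=-6.0630  a^+=-1.4744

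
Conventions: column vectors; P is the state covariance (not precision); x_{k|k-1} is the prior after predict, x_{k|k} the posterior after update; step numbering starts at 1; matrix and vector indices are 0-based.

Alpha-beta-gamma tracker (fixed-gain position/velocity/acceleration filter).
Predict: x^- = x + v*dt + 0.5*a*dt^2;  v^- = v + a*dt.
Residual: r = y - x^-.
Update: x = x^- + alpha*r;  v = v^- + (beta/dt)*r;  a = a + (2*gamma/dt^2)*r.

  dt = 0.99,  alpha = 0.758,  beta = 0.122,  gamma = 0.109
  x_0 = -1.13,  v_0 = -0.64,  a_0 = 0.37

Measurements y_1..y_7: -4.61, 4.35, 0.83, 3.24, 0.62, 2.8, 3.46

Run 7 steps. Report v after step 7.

v_post = 1.6770

step 1: x_pred=-1.5823  r=-3.0277  x^+=-3.8773  v^+=-0.6468  a^+=-0.3034
step 2: x_pred=-4.6663  r=9.0163  x^+=2.1680  v^+=0.1639  a^+=1.7020
step 3: x_pred=3.1644  r=-2.3344  x^+=1.3949  v^+=1.5612  a^+=1.1828
step 4: x_pred=3.5202  r=-0.2802  x^+=3.3078  v^+=2.6977  a^+=1.1205
step 5: x_pred=6.5276  r=-5.9076  x^+=2.0496  v^+=3.0789  a^+=-0.1935
step 6: x_pred=5.0030  r=-2.2030  x^+=3.3331  v^+=2.6159  a^+=-0.6835
step 7: x_pred=5.5879  r=-2.1279  x^+=3.9750  v^+=1.6770  a^+=-1.1568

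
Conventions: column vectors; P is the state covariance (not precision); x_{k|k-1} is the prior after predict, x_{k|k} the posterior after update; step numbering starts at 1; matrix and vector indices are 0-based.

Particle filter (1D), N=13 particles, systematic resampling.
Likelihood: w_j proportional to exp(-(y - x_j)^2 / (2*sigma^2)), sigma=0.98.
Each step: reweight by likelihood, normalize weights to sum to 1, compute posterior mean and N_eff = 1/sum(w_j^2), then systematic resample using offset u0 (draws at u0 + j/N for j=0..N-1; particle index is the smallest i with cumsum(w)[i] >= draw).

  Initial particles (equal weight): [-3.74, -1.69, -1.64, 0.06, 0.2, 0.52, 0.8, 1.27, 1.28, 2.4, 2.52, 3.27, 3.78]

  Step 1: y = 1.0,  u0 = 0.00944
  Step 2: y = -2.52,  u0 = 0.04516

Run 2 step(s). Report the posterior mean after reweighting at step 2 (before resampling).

step 1: w=[0.0000, 0.0039, 0.0045, 0.1064, 0.1208, 0.1495, 0.1651, 0.1623, 0.1618, 0.0607, 0.0506, 0.0115, 0.0030]  mean=0.9619  Neff=7.4394  idx=[3, 3, 4, 5, 5, 6, 6, 6, 7, 7, 8, 8, 9]
step 2: w=[0.2793, 0.2793, 0.1898, 0.0727, 0.0727, 0.0288, 0.0288, 0.0288, 0.0051, 0.0051, 0.0049, 0.0049, 0.0000]  mean=0.2415  Neff=4.8730  idx=[0, 0, 0, 0, 1, 1, 1, 2, 2, 2, 3, 4, 7]

post_mean = 0.2415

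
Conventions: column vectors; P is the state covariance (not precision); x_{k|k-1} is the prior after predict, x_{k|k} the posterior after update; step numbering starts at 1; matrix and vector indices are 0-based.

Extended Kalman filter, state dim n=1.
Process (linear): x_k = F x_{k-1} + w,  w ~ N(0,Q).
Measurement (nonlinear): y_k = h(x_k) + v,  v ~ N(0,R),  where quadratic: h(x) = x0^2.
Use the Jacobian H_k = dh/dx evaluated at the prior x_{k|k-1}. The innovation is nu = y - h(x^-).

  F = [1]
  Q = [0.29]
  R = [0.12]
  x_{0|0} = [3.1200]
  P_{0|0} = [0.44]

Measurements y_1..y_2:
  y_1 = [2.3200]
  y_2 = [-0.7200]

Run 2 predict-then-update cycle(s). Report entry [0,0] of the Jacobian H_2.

H_jac[0,0] = 3.8736

step 1: x^-=[3.1200]  P^-=[0.7300]  H_jac=[6.2400]  S=[28.5444]  K=[0.1596]  nu=[-7.4144]  x^+=[1.9368]  P^+=[0.0031]
step 2: x^-=[1.9368]  P^-=[0.2931]  H_jac=[3.8736]  S=[4.5174]  K=[0.2513]  nu=[-4.4712]  x^+=[0.8132]  P^+=[0.0078]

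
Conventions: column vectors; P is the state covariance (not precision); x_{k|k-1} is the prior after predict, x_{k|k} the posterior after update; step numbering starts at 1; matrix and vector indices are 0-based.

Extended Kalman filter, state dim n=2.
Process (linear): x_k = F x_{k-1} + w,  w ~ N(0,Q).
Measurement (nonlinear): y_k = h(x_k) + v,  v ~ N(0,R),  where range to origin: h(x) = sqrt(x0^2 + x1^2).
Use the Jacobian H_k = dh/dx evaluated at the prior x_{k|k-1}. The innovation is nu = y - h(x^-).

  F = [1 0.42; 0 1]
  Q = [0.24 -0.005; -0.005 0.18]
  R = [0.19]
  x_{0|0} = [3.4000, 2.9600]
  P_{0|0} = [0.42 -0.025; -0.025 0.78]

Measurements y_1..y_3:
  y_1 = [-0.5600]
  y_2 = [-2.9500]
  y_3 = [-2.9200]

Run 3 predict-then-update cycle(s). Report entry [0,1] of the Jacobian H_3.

step 1: x^-=[4.6432, 2.9600]  P^-=[0.7766 0.2976; 0.2976 0.9600]  H_jac=[0.8432 0.5376]  S=[1.2894]  K=[0.6319; 0.5949]  nu=[-6.0664]  x^+=[0.8095, -0.6487]  P^+=[0.2617 -0.1871; -0.1871 0.5037]
step 2: x^-=[0.5371, -0.6487]  P^-=[0.4334 0.0195; 0.0195 0.6837]  H_jac=[0.6378 -0.7702]  S=[0.7528]  K=[0.3472; -0.6831]  nu=[-3.7922]  x^+=[-0.7796, 1.9418]  P^+=[0.3426 0.1980; 0.1980 0.3325]
step 3: x^-=[0.0359, 1.9418]  P^-=[0.8076 0.3327; 0.3327 0.5125]  H_jac=[0.0185 0.9998]  S=[0.7149]  K=[0.4862; 0.7254]  nu=[-4.8621]  x^+=[-2.3278, -1.5850]  P^+=[0.6386 0.0806; 0.0806 0.1364]

H_jac[0,1] = 0.9998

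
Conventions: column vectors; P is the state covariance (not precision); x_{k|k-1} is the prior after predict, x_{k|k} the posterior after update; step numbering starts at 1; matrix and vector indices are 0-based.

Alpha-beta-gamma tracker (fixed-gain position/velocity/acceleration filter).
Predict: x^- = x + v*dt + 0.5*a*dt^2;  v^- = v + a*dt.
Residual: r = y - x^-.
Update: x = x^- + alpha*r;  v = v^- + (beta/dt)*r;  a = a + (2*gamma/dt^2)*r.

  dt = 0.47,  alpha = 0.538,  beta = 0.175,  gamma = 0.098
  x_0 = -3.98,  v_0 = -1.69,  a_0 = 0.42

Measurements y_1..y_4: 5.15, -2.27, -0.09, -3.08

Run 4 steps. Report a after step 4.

step 1: x_pred=-4.7279  r=9.8779  x^+=0.5864  v^+=2.1853  a^+=9.1845
step 2: x_pred=2.6279  r=-4.8979  x^+=-0.0072  v^+=4.6783  a^+=4.8386
step 3: x_pred=2.7261  r=-2.8161  x^+=1.2110  v^+=5.9039  a^+=2.3400
step 4: x_pred=4.2443  r=-7.3243  x^+=0.3038  v^+=4.2766  a^+=-4.1588

a_post = -4.1588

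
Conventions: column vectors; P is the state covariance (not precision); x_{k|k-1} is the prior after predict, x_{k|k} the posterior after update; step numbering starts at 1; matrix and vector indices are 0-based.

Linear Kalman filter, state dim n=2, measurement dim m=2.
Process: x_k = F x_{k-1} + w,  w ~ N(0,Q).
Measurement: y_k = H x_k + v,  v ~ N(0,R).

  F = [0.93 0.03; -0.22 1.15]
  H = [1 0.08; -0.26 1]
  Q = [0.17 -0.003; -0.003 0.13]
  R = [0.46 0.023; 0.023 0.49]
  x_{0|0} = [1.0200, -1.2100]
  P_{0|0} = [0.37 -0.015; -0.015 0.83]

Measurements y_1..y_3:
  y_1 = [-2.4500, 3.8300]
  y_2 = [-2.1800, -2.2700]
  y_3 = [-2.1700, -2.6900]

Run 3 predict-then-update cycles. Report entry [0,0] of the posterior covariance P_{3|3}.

step 1: x^-=[0.9123, -1.6159]  P^-=[0.4899 -0.0660; -0.0660 1.2532]  S=[0.9474 -0.0688; -0.0688 1.8106]  K=[0.5052 -0.0876; 0.0873 0.7049]  nu=[-3.2330, 5.6831]  x^+=[-1.2190, 2.1080]  P^+=[0.2281 0.0280; 0.0280 0.3547]
step 2: x^-=[-1.0704, 2.6923]  P^-=[0.3692 -0.0077; -0.0077 0.5960]  S=[0.8318 -0.0328; -0.0328 1.1149]  K=[0.4400 -0.0800; 0.0693 0.5384]  nu=[-1.3250, -5.2406]  x^+=[-1.2340, -0.2209]  P^+=[0.1987 0.0226; 0.0226 0.2713]
step 3: x^-=[-1.1542, 0.0174]  P^-=[0.3434 -0.0103; -0.0103 0.4869]  S=[0.8049 -0.0374; -0.0374 1.0055]  K=[0.4217 -0.0833; 0.0583 0.4891]  nu=[-1.0172, -3.0075]  x^+=[-1.3325, -1.5129]  P^+=[0.1906 0.0184; 0.0184 0.2458]

P_post[0,0] = 0.1906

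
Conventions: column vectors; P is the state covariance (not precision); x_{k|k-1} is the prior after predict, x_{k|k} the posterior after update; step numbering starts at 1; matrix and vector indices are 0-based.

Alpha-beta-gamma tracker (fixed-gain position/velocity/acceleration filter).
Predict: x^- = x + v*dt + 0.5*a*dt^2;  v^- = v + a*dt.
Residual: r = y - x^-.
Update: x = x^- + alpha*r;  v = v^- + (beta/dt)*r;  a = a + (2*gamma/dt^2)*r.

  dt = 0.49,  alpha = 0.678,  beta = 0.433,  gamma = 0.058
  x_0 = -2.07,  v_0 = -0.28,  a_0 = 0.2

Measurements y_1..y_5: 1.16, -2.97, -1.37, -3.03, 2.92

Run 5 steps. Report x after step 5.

x_post = 0.8532

step 1: x_pred=-2.1832  r=3.3432  x^+=0.0835  v^+=2.7723  a^+=1.8152
step 2: x_pred=1.6598  r=-4.6298  x^+=-1.4792  v^+=-0.4295  a^+=-0.4216
step 3: x_pred=-1.7403  r=0.3703  x^+=-1.4892  v^+=-0.3089  a^+=-0.2427
step 4: x_pred=-1.6697  r=-1.3603  x^+=-2.5920  v^+=-1.6299  a^+=-0.8999
step 5: x_pred=-3.4987  r=6.4187  x^+=0.8532  v^+=3.6012  a^+=2.2012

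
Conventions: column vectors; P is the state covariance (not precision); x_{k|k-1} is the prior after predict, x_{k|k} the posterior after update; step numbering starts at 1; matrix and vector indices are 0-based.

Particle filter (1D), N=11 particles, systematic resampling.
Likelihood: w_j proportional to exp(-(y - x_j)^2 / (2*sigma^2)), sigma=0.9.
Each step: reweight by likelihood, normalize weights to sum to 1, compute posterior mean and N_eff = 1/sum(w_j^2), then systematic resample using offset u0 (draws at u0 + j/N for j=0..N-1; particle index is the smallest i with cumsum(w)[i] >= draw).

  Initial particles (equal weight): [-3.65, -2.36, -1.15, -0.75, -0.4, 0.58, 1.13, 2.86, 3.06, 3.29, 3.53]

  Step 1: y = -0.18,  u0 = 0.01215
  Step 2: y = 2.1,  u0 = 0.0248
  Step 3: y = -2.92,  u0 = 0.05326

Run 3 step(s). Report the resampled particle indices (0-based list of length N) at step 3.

step 1: w=[0.0002, 0.0154, 0.1619, 0.2369, 0.2810, 0.2027, 0.1004, 0.0010, 0.0004, 0.0002, 0.0001]  mean=-0.2774  Neff=4.7026  idx=[1, 2, 3, 3, 3, 4, 4, 4, 5, 5, 6]
step 2: w=[0.0000, 0.0013, 0.0059, 0.0059, 0.0059, 0.0188, 0.0188, 0.0188, 0.2136, 0.2136, 0.4974]  mean=0.7726  Neff=2.9423  idx=[5, 8, 8, 9, 9, 9, 10, 10, 10, 10, 10]
step 3: w=[0.8763, 0.0230, 0.0230, 0.0230, 0.0230, 0.0230, 0.0018, 0.0018, 0.0018, 0.0018, 0.0018]  mean=-0.2739  Neff=1.2977  idx=[0, 0, 0, 0, 0, 0, 0, 0, 0, 0, 4]

resampled_idx = [0, 0, 0, 0, 0, 0, 0, 0, 0, 0, 4]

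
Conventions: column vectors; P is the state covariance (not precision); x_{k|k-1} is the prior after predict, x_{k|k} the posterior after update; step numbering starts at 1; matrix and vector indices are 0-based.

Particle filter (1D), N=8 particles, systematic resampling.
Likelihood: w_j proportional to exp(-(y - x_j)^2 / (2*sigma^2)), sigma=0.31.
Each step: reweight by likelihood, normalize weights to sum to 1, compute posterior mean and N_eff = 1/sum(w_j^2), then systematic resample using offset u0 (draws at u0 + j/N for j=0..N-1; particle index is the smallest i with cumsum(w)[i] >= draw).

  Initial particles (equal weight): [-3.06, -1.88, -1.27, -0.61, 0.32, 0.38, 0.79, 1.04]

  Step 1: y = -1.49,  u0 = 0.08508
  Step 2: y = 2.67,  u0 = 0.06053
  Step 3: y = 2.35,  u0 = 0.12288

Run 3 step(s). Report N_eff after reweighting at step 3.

N_eff = 8.0000

step 1: w=[0.0000, 0.3630, 0.6227, 0.0142, 0.0000, 0.0000, 0.0000, 0.0000]  mean=-1.4821  Neff=1.9240  idx=[1, 1, 1, 2, 2, 2, 2, 2]
step 2: w=[0.0000, 0.0000, 0.0000, 0.2000, 0.2000, 0.2000, 0.2000, 0.2000]  mean=-1.2700  Neff=5.0000  idx=[3, 3, 4, 5, 5, 6, 7, 7]
step 3: w=[0.1250, 0.1250, 0.1250, 0.1250, 0.1250, 0.1250, 0.1250, 0.1250]  mean=-1.2700  Neff=8.0000  idx=[0, 1, 2, 3, 4, 5, 6, 7]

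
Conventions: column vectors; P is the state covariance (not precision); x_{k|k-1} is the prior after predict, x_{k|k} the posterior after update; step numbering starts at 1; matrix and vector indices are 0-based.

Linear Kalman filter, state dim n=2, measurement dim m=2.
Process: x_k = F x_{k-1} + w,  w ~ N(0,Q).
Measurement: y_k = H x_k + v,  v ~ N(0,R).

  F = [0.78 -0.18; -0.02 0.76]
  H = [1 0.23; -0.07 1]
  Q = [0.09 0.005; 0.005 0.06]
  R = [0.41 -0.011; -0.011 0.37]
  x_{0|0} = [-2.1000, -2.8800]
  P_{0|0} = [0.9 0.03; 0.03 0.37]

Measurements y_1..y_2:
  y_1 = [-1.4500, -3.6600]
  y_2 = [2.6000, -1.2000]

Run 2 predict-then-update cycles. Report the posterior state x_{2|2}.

x_post = [0.9775, -1.8224]

step 1: x^-=[-1.1196, -2.1468]  P^-=[0.6411 -0.0418; -0.0418 0.2732]  S=[1.0464 -0.0341; -0.0341 0.6521]  K=[0.6002 -0.1014; 0.0340 0.4251]  nu=[0.1634, -1.5916]  x^+=[-0.8601, -2.8179]  P^+=[0.2533 -0.0264; -0.0264 0.1551]
step 2: x^-=[-0.1637, -2.1244]  P^-=[0.2565 -0.0359; -0.0359 0.1505]  S=[0.6580 -0.0297; -0.0297 0.5268]  K=[0.3737 -0.0812; 0.0112 0.2911]  nu=[3.2523, 0.9129]  x^+=[0.9775, -1.8224]  P^+=[0.1594 -0.0230; -0.0230 0.1060]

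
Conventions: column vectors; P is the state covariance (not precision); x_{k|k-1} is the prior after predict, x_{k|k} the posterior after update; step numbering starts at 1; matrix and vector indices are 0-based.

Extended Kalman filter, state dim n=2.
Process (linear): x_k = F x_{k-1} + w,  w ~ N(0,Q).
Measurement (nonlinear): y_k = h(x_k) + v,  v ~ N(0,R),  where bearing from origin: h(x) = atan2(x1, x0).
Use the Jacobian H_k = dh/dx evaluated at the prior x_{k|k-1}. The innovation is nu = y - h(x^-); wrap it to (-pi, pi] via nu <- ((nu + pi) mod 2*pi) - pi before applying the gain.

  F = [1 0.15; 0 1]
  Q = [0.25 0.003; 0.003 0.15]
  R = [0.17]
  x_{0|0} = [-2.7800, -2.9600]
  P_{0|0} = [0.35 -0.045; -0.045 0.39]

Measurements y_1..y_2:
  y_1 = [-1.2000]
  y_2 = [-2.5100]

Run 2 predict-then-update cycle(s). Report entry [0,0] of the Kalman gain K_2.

K[0,0] = 0.5584

step 1: x^-=[-3.2240, -2.9600]  P^-=[0.5953 0.0165; 0.0165 0.5400]  H_jac=[0.1545 -0.1683]  S=[0.1987]  K=[0.4491; -0.4447]  nu=[1.1989]  x^+=[-2.6856, -3.4931]  P^+=[0.5552 0.0562; 0.0562 0.5007]
step 2: x^-=[-3.2096, -3.4931]  P^-=[0.8333 0.1343; 0.1343 0.6507]  H_jac=[0.1552 -0.1426]  S=[0.1974]  K=[0.5584; -0.3646]  nu=[-0.1961]  x^+=[-3.3191, -3.4216]  P^+=[0.7718 0.1745; 0.1745 0.6245]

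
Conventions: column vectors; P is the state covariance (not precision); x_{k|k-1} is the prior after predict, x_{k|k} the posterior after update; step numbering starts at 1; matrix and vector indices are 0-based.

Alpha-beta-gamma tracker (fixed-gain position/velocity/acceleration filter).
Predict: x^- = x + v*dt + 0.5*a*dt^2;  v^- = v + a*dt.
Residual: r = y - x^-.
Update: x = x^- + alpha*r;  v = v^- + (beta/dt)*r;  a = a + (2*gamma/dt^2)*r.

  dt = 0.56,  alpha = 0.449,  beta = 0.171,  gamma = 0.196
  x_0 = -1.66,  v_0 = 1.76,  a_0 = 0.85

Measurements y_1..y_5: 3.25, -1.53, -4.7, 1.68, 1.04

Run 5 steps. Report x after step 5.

step 1: x_pred=-0.5411  r=3.7911  x^+=1.1611  v^+=3.3936  a^+=5.5889
step 2: x_pred=3.9379  r=-5.4679  x^+=1.4828  v^+=4.8538  a^+=-1.2459
step 3: x_pred=4.0055  r=-8.7055  x^+=0.0968  v^+=1.4977  a^+=-12.1279
step 4: x_pred=-0.9662  r=2.6462  x^+=0.2220  v^+=-4.4858  a^+=-8.8202
step 5: x_pred=-3.6731  r=4.7131  x^+=-1.5569  v^+=-7.9860  a^+=-2.9288

x_post = -1.5569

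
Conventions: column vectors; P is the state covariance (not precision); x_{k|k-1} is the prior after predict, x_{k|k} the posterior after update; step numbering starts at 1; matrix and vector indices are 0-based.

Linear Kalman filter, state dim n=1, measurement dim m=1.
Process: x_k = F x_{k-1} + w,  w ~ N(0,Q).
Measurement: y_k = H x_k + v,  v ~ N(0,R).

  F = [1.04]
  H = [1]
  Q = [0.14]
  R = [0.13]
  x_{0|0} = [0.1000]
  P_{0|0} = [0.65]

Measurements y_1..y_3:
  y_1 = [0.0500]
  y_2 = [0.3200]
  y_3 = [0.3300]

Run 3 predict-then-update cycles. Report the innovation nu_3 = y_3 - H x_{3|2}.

innov = [0.0871]

step 1: x^-=[0.1040]  P^-=[0.8430]  S=[0.9730]  K=[0.8664]  nu=[-0.0540]  x^+=[0.0572]  P^+=[0.1126]
step 2: x^-=[0.0595]  P^-=[0.2618]  S=[0.3918]  K=[0.6682]  nu=[0.2605]  x^+=[0.2336]  P^+=[0.0869]
step 3: x^-=[0.2429]  P^-=[0.2340]  S=[0.3640]  K=[0.6428]  nu=[0.0871]  x^+=[0.2989]  P^+=[0.0836]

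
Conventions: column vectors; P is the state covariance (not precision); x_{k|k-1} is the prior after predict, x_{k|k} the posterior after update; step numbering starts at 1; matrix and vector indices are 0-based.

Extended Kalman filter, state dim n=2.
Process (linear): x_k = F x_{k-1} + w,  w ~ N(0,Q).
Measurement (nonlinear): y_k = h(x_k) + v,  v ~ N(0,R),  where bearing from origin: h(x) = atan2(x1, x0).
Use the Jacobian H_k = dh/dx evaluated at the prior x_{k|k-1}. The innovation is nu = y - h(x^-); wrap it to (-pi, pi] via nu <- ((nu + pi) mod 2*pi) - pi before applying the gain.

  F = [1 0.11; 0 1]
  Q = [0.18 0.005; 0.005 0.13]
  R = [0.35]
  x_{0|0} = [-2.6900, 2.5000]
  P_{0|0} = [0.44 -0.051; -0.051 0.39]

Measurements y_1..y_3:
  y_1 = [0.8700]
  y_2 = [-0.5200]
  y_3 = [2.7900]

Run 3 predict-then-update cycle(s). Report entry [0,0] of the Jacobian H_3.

step 1: x^-=[-2.4150, 2.5000]  P^-=[0.6135 -0.0031; -0.0031 0.5200]  H_jac=[-0.2069 -0.1999]  S=[0.3968]  K=[-0.3184; -0.2603]  nu=[-1.4689]  x^+=[-1.9474, 2.8824]  P^+=[0.5733 -0.0360; -0.0360 0.4931]
step 2: x^-=[-1.6303, 2.8824]  P^-=[0.7513 0.0233; 0.0233 0.6231]  H_jac=[-0.2628 -0.1487]  S=[0.4175]  K=[-0.4813; -0.2365]  nu=[-2.6055]  x^+=[-0.3762, 3.4987]  P^+=[0.6546 -0.0243; -0.0243 0.5998]
step 3: x^-=[0.0086, 3.4987]  P^-=[0.8365 0.0467; 0.0467 0.7298]  H_jac=[-0.2858 0.0007]  S=[0.4183]  K=[-0.5715; -0.0307]  nu=[1.2217]  x^+=[-0.6896, 3.4612]  P^+=[0.6999 0.0394; 0.0394 0.7294]

H_jac[0,0] = -0.2858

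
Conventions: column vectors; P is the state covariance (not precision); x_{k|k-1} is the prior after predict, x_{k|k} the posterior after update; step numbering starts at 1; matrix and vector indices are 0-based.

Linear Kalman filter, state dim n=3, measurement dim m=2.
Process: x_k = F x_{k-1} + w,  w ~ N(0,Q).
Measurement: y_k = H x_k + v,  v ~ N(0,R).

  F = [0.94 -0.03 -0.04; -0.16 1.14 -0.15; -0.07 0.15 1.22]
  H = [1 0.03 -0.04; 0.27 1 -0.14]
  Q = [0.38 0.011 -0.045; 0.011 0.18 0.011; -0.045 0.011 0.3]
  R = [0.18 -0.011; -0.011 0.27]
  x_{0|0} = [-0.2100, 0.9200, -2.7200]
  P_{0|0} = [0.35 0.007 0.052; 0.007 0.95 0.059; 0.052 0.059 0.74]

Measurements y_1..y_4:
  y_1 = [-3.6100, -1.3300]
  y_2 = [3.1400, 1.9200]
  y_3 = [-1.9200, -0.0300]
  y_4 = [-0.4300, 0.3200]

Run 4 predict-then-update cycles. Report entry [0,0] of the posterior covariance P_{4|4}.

P_post[0,0] = 0.1358

step 1: x^-=[-0.1162, 1.4904, -3.1657]  P^-=[0.6871 -0.0716 -0.0501; -0.0716 1.4200 0.1123; -0.0501 0.1123 1.4371]  S=[0.8702 0.1556; 0.1556 1.7019]  K=[0.7897 -0.0011; -0.1870 0.8308; -0.1109 -0.0500]  nu=[-3.6651, -3.2322]  x^+=[-3.0069, -0.5095, -2.5977]  P^+=[0.1447 -0.0436 0.0321; -0.0436 0.2631 0.1779; 0.0321 0.1779 1.4204]
step 2: x^-=[-2.7073, 0.2899, -3.0351]  P^-=[0.5109 -0.0698 -0.1020; -0.0698 0.5141 0.0397; -0.1020 0.0397 2.4813]  S=[0.6992 0.0995; 0.0995 0.8289]  K=[0.7319 0.0116; -0.1670 0.6109; -0.2325 -0.3765]  nu=[5.7172, 1.9362]  x^+=[1.4993, 0.5180, -5.0932]  P^+=[0.1346 -0.0345 0.0483; -0.0345 0.2056 0.2111; 0.0483 0.2111 2.3086]
step 3: x^-=[1.5976, 1.1146, -6.2410]  P^-=[0.5016 -0.0547 -0.1258; -0.0547 0.4453 -0.0913; -0.1258 -0.0913 3.8111]  S=[0.6951 0.1270; 0.1270 0.8321]  K=[0.7251 0.0075; -0.1559 0.5566; -0.2671 -0.7510]  nu=[-3.8006, -2.4497]  x^+=[-1.1768, 0.3438, -3.3861]  P^+=[0.1347 -0.0307 0.0829; -0.0307 0.1927 0.2316; 0.0829 0.2316 3.2412]
step 4: x^-=[-0.9811, 1.0881, -3.9971]  P^-=[0.5004 -0.0501 -0.1319; -0.0501 0.4428 -0.2430; -0.1319 -0.2430 5.2005]  S=[0.6973 0.1466; 0.1466 0.9021]  K=[0.7237 -0.0029; -0.1521 0.5382; -0.2726 -1.0715]  nu=[0.3585, -1.0628]  x^+=[-0.7185, 0.4615, -2.9560]  P^+=[0.1358 -0.0291 0.1164; -0.0291 0.1893 0.2461; 0.1164 0.2461 4.0272]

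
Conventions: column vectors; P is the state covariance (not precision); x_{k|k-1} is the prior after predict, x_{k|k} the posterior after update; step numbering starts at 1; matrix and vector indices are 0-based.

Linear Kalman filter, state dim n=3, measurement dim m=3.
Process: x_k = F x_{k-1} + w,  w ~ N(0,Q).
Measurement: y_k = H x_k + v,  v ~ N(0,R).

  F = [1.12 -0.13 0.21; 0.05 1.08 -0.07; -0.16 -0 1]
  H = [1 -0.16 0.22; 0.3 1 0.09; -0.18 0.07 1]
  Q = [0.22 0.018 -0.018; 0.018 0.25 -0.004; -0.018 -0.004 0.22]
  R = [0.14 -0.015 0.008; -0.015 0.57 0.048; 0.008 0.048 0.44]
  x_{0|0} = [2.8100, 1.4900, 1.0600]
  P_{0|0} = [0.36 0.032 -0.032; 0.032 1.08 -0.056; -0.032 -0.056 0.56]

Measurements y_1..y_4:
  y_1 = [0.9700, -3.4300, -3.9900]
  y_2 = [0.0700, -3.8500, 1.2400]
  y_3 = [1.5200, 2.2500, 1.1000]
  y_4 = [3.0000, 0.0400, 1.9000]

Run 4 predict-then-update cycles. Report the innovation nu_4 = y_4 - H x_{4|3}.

step 1: x^-=[3.1761, 1.6755, 0.6104]  P^-=[0.6932 -0.0942 0.0083; -0.0942 1.5255 -0.1140; 0.0083 -0.1140 0.7995]  S=[0.9528 -0.1472 0.0571; -0.1472 2.0877 0.0919; 0.0571 0.0919 1.2528]  K=[0.7716 0.1155 -0.1419; -0.2723 0.6944 -0.0308; 0.1696 -0.0345 0.6254]  nu=[-2.0723, -6.1133, -4.1460]  x^+=[1.4595, -1.8777, -2.1226]  P^+=[0.1146 0.0159 -0.0312; 0.0159 0.3943 -0.0071; -0.0312 -0.0071 0.2697]
step 2: x^-=[1.4330, -1.8063, -2.3562]  P^-=[0.3634 -0.0154 -0.0145; -0.0154 0.7145 -0.0361; -0.0145 -0.0361 0.5027]  S=[0.5470 -0.0347 0.0349; -0.0347 1.3048 0.0856; 0.0349 0.0856 0.9585]  K=[0.6765 0.0965 -0.1178; -0.2161 0.5373 -0.0227; 0.1512 -0.0266 0.5214]  nu=[-1.1337, -2.2615, 3.9805]  x^+=[-0.0210, -2.8671, -0.3921]  P^+=[0.0996 0.0115 -0.0247; 0.0115 0.3054 -0.0052; -0.0247 -0.0052 0.2253]
step 3: x^-=[0.2669, -3.0700, -0.3888]  P^-=[0.3454 -0.0083 -0.0144; -0.0083 0.6098 -0.0297; -0.0144 -0.0297 0.4557]  S=[0.5214 -0.0162 0.0289; -0.0162 1.2035 0.0804; 0.0289 0.0804 0.9111]  K=[0.6681 0.0947 -0.1142; -0.1988 0.5012 -0.0220; 0.1453 -0.0255 0.4984]  nu=[0.8474, 5.2750, 1.7517]  x^+=[1.1327, -0.6332, 0.4727]  P^+=[0.0981 0.0112 -0.0235; 0.0112 0.2847 -0.0052; -0.0235 -0.0052 0.2154]
step 4: x^-=[1.4501, -0.6603, 0.2914]  P^-=[0.3434 -0.0058 -0.0150; -0.0058 0.5856 -0.0288; -0.0150 -0.0288 0.4454]  S=[0.5173 -0.0107 0.0268; -0.0107 1.1806 0.0782; 0.0268 0.0782 0.9009]  K=[0.6672 0.0947 -0.1138; -0.1934 0.4920 -0.0223; 0.1433 -0.0256 0.4931]  nu=[1.3801, 0.2390, 1.9158]  x^+=[2.1756, -0.8522, 1.4278]  P^+=[0.0980 0.0112 -0.0233; 0.0112 0.2794 -0.0053; -0.0233 -0.0053 0.2130]

innov = [1.3801, 0.2390, 1.9158]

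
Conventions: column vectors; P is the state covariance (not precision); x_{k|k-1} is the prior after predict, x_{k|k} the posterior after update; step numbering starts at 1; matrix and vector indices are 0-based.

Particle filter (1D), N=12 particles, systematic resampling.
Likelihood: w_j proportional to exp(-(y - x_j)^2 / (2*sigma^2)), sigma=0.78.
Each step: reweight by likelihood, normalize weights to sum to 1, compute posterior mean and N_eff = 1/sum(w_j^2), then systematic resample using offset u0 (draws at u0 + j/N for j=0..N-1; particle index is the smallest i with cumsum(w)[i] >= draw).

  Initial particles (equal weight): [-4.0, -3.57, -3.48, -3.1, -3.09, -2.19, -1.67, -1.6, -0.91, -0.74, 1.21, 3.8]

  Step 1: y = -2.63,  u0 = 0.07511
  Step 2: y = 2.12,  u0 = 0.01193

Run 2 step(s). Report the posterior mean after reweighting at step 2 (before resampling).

step 1: w=[0.0445, 0.1007, 0.1149, 0.1736, 0.1749, 0.1775, 0.0976, 0.0870, 0.0183, 0.0110, 0.0000, 0.0000]  mean=-2.7315  Neff=7.4025  idx=[1, 2, 2, 3, 3, 4, 4, 5, 5, 6, 7, 9]
step 2: w=[0.0000, 0.0000, 0.0000, 0.0000, 0.0000, 0.0000, 0.0000, 0.0002, 0.0002, 0.0061, 0.0094, 0.9841]  mean=-0.7543  Neff=1.0324  idx=[10, 11, 11, 11, 11, 11, 11, 11, 11, 11, 11, 11]

post_mean = -0.7543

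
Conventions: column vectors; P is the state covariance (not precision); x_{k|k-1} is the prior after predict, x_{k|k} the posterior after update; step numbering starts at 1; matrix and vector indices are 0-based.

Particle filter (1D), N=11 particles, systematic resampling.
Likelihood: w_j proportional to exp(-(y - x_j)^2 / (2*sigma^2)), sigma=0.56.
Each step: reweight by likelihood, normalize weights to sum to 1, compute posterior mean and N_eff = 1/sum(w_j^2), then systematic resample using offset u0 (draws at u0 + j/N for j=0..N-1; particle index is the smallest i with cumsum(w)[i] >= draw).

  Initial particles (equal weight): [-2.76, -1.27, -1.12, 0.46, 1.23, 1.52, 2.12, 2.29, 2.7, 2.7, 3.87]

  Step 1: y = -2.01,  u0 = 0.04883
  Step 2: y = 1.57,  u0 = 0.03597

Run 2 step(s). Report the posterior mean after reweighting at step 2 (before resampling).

post_mean = -1.1593

step 1: w=[0.3680, 0.3768, 0.2552, 0.0001, 0.0000, 0.0000, 0.0000, 0.0000, 0.0000, 0.0000, 0.0000]  mean=-1.7799  Neff=2.9197  idx=[0, 0, 0, 0, 1, 1, 1, 1, 2, 2, 2]
step 2: w=[0.0000, 0.0000, 0.0000, 0.0000, 0.0655, 0.0655, 0.0655, 0.0655, 0.2460, 0.2460, 0.2460]  mean=-1.1593  Neff=5.0338  idx=[4, 5, 7, 8, 8, 8, 9, 9, 10, 10, 10]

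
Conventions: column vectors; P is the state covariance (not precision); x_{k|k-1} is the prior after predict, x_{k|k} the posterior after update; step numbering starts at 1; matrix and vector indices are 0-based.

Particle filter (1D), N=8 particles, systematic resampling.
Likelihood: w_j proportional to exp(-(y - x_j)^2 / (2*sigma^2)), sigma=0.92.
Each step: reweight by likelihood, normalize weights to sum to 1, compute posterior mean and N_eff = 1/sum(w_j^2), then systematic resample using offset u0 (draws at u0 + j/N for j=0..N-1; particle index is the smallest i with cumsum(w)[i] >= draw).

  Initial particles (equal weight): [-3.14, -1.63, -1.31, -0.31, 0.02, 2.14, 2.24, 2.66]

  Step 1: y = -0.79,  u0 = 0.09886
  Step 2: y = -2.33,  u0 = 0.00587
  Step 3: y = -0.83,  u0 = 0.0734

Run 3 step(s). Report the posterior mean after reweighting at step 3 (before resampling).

post_mean = -1.4914

step 1: w=[0.0123, 0.2117, 0.2738, 0.2804, 0.2180, 0.0020, 0.0014, 0.0003]  mean=-0.8168  Neff=4.0630  idx=[1, 1, 2, 2, 3, 3, 4, 4]
step 2: w=[0.2641, 0.2641, 0.1908, 0.1908, 0.0317, 0.0317, 0.0135, 0.0135]  mean=-1.3797  Neff=4.6596  idx=[0, 0, 0, 1, 1, 2, 3, 3]
step 3: w=[0.1134, 0.1134, 0.1134, 0.1134, 0.1134, 0.1444, 0.1444, 0.1444]  mean=-1.4914  Neff=7.8861  idx=[0, 1, 2, 3, 5, 5, 6, 7]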